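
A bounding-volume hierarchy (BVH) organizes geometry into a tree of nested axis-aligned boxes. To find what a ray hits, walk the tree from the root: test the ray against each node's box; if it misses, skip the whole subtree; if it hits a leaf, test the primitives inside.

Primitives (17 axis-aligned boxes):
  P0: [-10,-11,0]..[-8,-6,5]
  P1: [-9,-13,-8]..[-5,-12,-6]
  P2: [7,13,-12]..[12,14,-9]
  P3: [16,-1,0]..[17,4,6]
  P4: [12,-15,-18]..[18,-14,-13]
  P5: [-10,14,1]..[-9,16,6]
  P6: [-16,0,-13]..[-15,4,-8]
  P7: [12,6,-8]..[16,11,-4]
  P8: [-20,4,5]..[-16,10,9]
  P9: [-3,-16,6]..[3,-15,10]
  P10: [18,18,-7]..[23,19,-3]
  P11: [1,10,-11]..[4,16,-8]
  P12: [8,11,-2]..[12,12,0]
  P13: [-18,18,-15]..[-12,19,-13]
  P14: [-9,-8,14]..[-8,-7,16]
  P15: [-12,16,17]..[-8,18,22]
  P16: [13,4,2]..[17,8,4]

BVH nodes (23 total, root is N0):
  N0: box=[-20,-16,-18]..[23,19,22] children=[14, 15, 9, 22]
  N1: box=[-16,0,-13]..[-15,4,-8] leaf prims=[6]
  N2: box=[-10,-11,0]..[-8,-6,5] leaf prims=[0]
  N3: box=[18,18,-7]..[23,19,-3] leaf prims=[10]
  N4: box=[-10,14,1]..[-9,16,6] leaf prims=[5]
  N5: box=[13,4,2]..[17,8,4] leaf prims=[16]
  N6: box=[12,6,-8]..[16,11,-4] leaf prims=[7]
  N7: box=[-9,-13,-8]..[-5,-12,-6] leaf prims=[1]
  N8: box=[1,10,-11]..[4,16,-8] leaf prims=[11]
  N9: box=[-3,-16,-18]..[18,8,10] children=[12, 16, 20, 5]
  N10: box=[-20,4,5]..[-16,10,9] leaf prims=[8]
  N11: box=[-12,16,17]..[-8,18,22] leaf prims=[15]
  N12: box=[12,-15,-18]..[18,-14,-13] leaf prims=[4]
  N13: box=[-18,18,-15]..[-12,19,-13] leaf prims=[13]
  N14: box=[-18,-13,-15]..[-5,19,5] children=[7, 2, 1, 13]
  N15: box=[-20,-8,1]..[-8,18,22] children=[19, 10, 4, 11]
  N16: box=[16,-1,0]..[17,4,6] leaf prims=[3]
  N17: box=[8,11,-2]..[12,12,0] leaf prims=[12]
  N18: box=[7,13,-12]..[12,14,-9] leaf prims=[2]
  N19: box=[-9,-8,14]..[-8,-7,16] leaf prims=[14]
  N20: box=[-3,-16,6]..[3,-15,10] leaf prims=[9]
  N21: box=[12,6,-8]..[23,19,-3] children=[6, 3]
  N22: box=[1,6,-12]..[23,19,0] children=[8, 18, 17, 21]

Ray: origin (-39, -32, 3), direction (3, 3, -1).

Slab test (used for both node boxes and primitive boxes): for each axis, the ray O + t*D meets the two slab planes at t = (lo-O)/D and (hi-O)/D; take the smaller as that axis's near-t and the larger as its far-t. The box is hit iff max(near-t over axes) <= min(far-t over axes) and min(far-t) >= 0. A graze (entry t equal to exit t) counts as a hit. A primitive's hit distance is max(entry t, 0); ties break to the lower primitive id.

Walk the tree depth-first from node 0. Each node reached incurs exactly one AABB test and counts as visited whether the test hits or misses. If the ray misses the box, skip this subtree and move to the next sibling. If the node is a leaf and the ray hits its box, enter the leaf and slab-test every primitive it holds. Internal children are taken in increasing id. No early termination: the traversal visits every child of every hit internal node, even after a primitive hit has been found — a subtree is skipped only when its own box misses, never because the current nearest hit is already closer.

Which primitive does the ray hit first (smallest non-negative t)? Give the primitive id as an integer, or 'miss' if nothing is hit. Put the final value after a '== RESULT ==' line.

Walk:
N0 x:[19/3,62/3] y:[16/3,17] z:[-19,21] -> hit [19/3,17], descend [9, 14, 15, 22]
  N9 x:[12,19] y:[16/3,40/3] z:[-7,21] -> hit [12,40/3], descend [5, 12, 16, 20]
    N5 x:[52/3,56/3] y:[12,40/3] z:[-1,1] -> miss, prune
    N12 x:[17,19] y:[17/3,6] z:[16,21] -> miss, prune
    N16 x:[55/3,56/3] y:[31/3,12] z:[-3,3] -> miss, prune
    N20 x:[12,14] y:[16/3,17/3] z:[-7,-3] -> miss, prune
  N14 x:[7,34/3] y:[19/3,17] z:[-2,18] -> hit [7,34/3], descend [1, 2, 7, 13]
    N1 x:[23/3,8] y:[32/3,12] z:[11,16] -> miss, prune
    N2 x:[29/3,31/3] y:[7,26/3] z:[-2,3] -> miss, prune
    N7 x:[10,34/3] y:[19/3,20/3] z:[9,11] -> miss, prune
    N13 x:[7,9] y:[50/3,17] z:[16,18] -> miss, prune
  N15 x:[19/3,31/3] y:[8,50/3] z:[-19,2] -> miss, prune
  N22 x:[40/3,62/3] y:[38/3,17] z:[3,15] -> hit [40/3,15], descend [8, 17, 18, 21]
    N8 x:[40/3,43/3] y:[14,16] z:[11,14] -> hit [14,14] leaf, test {P11@t=14}
    N17 x:[47/3,17] y:[43/3,44/3] z:[3,5] -> miss, prune
    N18 x:[46/3,17] y:[15,46/3] z:[12,15] -> miss, prune
    N21 x:[17,62/3] y:[38/3,17] z:[6,11] -> miss, prune

Visited [0, 9, 5, 12, 16, 20, 14, 1, 2, 7, 13, 15, 22, 8, 17, 18, 21]. Tests: 17 box, 1 leaf. Nearest: P11.

== RESULT ==
11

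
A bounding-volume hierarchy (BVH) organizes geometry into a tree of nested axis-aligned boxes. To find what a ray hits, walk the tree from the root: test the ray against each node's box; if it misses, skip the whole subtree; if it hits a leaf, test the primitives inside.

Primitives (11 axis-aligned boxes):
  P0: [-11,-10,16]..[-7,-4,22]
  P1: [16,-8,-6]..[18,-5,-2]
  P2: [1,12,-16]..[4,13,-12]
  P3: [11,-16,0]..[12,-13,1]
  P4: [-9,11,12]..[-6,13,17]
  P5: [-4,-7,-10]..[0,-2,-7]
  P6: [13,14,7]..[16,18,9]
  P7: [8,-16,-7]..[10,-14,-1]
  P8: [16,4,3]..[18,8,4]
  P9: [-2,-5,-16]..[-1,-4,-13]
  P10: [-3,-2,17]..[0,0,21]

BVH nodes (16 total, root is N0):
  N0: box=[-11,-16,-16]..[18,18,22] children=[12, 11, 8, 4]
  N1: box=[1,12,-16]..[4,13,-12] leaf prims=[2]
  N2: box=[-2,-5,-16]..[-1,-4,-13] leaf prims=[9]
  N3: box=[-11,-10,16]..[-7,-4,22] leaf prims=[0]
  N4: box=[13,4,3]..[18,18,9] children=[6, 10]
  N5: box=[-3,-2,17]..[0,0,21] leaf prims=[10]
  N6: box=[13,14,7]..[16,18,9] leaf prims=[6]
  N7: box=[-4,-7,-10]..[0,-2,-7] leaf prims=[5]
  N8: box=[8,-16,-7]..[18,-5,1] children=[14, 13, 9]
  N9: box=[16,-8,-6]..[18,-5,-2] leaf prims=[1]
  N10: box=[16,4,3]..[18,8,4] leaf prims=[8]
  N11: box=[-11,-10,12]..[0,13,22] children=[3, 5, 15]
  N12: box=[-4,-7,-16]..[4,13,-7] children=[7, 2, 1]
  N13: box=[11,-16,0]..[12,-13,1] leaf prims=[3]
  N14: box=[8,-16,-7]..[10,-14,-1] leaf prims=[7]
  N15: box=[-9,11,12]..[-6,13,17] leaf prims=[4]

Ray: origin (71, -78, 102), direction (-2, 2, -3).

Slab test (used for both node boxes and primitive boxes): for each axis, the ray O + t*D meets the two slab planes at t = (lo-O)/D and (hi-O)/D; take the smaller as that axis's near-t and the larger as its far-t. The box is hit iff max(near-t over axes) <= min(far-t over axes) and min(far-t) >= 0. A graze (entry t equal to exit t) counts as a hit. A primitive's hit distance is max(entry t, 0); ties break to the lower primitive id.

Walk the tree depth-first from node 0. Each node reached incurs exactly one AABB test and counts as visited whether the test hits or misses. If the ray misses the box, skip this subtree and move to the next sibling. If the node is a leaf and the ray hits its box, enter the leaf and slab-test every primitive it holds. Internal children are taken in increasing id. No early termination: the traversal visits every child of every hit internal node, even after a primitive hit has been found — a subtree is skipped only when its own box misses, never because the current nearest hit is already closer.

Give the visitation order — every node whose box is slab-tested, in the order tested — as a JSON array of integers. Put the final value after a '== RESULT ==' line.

Traverse from the root:
N0 x:[53/2,41] y:[31,48] z:[80/3,118/3] -> hit [31,118/3], descend [4, 8, 11, 12]
  N4 x:[53/2,29] y:[41,48] z:[31,33] -> miss, prune
  N8 x:[53/2,63/2] y:[31,73/2] z:[101/3,109/3] -> miss, prune
  N11 x:[71/2,41] y:[34,91/2] z:[80/3,30] -> miss, prune
  N12 x:[67/2,75/2] y:[71/2,91/2] z:[109/3,118/3] -> hit [109/3,75/2], descend [1, 2, 7]
    N1 x:[67/2,35] y:[45,91/2] z:[38,118/3] -> miss, prune
    N2 x:[36,73/2] y:[73/2,37] z:[115/3,118/3] -> miss, prune
    N7 x:[71/2,75/2] y:[71/2,38] z:[109/3,112/3] -> hit [109/3,112/3] leaf, test {P5@t=109/3}

Summary -> nodes [0, 4, 8, 11, 12, 1, 2, 7]; box-tests=8; leaf-entries=1; first=P5

== RESULT ==
[0, 4, 8, 11, 12, 1, 2, 7]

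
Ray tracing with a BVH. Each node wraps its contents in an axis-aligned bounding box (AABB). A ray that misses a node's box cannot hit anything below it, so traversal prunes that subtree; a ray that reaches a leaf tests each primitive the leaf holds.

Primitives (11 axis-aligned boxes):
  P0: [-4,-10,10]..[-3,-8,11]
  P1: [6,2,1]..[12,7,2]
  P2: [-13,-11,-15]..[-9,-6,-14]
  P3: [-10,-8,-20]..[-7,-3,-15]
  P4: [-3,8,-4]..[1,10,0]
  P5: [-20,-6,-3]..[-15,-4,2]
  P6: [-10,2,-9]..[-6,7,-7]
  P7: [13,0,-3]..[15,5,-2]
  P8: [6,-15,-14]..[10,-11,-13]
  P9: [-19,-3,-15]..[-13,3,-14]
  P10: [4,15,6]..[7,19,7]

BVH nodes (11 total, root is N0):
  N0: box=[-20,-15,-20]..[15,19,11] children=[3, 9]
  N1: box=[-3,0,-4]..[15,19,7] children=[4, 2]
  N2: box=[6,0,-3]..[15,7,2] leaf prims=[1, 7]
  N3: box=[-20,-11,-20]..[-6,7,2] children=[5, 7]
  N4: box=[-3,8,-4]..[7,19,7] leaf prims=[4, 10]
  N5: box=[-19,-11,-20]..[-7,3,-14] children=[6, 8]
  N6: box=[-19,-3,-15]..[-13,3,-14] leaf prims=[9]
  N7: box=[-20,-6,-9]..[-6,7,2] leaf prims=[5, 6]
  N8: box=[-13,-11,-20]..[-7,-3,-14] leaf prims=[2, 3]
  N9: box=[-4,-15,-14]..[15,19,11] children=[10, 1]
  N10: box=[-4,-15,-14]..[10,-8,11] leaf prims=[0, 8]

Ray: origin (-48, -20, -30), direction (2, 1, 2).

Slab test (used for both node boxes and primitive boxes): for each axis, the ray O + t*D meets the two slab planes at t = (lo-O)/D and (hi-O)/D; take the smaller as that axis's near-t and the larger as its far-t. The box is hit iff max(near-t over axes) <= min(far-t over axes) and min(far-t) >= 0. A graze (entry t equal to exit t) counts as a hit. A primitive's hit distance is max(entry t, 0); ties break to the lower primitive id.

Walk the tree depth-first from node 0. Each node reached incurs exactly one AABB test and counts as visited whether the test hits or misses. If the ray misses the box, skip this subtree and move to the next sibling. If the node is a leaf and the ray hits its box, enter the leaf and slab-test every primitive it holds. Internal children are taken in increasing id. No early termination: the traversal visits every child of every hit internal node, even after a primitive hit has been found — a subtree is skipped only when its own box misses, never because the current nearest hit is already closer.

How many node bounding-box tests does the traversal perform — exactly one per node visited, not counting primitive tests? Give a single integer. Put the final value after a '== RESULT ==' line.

Trace the traversal:
N0 x:[14,63/2] y:[5,39] z:[5,41/2] -> hit [14,41/2], descend [3, 9]
  N3 x:[14,21] y:[9,27] z:[5,16] -> hit [14,16], descend [5, 7]
    N5 x:[29/2,41/2] y:[9,23] z:[5,8] -> miss, prune
    N7 x:[14,21] y:[14,27] z:[21/2,16] -> hit [14,16] leaf, test {P5@t=14, P6(miss)}
  N9 x:[22,63/2] y:[5,39] z:[8,41/2] -> miss, prune

order=[0, 3, 5, 7, 9]  |boxes|=5  |leaves|=1  hit=P5

== RESULT ==
5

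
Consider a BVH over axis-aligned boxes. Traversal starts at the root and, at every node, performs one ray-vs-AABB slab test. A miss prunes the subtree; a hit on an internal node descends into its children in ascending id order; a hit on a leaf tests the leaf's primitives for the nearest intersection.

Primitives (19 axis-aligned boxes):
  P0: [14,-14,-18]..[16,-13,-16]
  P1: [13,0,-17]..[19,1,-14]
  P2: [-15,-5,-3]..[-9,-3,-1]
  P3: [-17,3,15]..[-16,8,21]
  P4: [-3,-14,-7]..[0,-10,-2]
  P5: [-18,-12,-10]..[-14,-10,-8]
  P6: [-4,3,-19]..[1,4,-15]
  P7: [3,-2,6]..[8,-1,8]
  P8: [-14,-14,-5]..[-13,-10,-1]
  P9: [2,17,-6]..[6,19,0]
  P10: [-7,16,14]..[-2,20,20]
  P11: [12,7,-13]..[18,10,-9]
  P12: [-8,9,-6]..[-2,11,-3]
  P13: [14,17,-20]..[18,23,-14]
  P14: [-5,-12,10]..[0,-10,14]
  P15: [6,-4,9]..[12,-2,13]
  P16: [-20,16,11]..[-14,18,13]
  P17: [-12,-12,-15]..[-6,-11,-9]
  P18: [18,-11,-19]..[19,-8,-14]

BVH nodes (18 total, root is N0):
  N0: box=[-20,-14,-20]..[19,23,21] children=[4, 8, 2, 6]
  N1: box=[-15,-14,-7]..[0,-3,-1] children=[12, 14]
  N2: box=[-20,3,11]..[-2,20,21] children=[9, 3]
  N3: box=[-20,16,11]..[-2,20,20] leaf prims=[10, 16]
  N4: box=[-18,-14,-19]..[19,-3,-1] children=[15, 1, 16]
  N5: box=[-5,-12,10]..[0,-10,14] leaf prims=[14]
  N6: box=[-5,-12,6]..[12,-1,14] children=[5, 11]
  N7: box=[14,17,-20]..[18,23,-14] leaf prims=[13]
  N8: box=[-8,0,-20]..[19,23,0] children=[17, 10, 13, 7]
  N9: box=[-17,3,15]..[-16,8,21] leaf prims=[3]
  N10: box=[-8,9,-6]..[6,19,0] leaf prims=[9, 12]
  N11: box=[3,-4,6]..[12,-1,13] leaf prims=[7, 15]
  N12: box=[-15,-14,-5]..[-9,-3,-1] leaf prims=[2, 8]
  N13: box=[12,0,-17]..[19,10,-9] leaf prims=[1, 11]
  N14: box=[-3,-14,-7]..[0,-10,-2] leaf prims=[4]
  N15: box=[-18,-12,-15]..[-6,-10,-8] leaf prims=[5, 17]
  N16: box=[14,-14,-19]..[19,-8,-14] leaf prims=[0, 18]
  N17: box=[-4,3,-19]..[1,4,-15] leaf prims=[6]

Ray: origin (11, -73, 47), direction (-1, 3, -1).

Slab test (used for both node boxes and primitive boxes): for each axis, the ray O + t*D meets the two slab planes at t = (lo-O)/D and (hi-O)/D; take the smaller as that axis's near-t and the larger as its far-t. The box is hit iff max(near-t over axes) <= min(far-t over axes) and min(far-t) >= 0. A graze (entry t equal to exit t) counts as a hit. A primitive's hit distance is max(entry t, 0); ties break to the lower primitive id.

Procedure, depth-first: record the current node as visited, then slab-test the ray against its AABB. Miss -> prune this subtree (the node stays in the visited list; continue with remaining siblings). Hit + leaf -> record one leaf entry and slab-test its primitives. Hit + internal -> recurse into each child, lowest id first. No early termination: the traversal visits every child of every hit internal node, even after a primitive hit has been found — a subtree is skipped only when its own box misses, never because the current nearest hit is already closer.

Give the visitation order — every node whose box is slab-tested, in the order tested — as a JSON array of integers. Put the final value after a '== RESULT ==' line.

Trace the traversal:
N0 x:[-8,31] y:[59/3,32] z:[26,67] -> hit [26,31], descend [2, 4, 6, 8]
  N2 x:[13,31] y:[76/3,31] z:[26,36] -> hit [26,31], descend [3, 9]
    N3 x:[13,31] y:[89/3,31] z:[27,36] -> hit [89/3,31] leaf, test {P10(miss), P16(miss)}
    N9 x:[27,28] y:[76/3,27] z:[26,32] -> hit [27,27] leaf, test {P3@t=27}
  N4 x:[-8,29] y:[59/3,70/3] z:[48,66] -> miss, prune
  N6 x:[-1,16] y:[61/3,24] z:[33,41] -> miss, prune
  N8 x:[-8,19] y:[73/3,32] z:[47,67] -> miss, prune

Summary -> nodes [0, 2, 3, 9, 4, 6, 8]; box-tests=7; leaf-entries=2; first=P3

== RESULT ==
[0, 2, 3, 9, 4, 6, 8]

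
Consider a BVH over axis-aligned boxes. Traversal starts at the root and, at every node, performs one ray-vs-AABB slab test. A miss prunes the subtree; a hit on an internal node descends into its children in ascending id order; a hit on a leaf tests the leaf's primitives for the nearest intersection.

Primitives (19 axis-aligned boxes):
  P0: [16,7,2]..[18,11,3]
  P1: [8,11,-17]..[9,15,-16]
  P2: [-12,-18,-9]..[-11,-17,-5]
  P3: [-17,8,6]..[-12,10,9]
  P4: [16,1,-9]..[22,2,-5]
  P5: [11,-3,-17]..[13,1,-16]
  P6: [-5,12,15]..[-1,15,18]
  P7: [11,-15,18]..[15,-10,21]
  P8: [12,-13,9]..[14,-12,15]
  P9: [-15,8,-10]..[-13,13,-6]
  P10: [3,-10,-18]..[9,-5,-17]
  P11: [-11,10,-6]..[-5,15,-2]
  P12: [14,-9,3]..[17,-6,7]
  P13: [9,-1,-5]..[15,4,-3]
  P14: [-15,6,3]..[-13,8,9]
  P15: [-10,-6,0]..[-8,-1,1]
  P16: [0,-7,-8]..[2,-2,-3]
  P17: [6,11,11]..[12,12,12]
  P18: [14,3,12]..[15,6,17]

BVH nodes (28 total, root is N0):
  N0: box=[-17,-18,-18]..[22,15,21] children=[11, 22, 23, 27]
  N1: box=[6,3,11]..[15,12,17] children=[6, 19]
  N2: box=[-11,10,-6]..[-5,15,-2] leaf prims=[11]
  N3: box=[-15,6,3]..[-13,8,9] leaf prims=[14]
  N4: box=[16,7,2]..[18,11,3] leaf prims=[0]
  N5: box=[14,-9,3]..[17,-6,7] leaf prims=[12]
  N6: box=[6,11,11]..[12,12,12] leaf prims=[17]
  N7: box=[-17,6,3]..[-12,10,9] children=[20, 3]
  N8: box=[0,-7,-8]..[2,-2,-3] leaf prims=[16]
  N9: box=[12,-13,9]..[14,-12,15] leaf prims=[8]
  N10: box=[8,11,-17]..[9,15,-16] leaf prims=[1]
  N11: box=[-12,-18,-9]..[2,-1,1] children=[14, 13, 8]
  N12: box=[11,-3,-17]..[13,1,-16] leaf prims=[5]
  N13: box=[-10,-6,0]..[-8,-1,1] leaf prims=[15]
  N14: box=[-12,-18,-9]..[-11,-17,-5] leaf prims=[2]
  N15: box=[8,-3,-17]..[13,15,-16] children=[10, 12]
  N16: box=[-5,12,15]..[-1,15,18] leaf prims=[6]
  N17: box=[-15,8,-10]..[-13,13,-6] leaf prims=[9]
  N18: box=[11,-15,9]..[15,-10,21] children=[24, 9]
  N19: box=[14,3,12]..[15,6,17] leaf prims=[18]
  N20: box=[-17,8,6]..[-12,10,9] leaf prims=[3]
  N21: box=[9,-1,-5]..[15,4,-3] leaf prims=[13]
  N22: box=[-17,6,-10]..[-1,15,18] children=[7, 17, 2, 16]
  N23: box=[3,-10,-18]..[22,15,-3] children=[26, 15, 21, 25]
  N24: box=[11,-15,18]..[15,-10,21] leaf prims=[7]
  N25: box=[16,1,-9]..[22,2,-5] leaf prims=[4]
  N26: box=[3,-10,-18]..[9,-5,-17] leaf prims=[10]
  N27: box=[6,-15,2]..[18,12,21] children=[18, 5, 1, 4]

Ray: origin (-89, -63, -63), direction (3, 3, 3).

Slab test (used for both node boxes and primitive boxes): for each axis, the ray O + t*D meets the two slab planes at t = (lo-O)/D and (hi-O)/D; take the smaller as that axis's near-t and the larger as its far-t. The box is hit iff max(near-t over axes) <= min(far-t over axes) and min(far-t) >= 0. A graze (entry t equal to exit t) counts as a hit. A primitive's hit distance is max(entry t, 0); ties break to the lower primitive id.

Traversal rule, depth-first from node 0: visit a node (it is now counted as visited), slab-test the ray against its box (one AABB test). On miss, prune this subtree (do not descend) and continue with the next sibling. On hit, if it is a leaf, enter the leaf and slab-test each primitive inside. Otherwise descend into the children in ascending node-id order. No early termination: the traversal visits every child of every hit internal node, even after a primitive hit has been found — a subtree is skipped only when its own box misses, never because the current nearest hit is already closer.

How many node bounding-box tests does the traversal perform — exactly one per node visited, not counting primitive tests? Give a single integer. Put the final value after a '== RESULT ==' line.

Trace the traversal:
N0 x:[24,37] y:[15,26] z:[15,28] -> hit [24,26], descend [11, 22, 23, 27]
  N11 x:[77/3,91/3] y:[15,62/3] z:[18,64/3] -> miss, prune
  N22 x:[24,88/3] y:[23,26] z:[53/3,27] -> hit [24,26], descend [2, 7, 16, 17]
    N2 x:[26,28] y:[73/3,26] z:[19,61/3] -> miss, prune
    N7 x:[24,77/3] y:[23,73/3] z:[22,24] -> hit [24,24], descend [3, 20]
      N3 x:[74/3,76/3] y:[23,71/3] z:[22,24] -> miss, prune
      N20 x:[24,77/3] y:[71/3,73/3] z:[23,24] -> hit [24,24] leaf, test {P3@t=24}
    N16 x:[28,88/3] y:[25,26] z:[26,27] -> miss, prune
    N17 x:[74/3,76/3] y:[71/3,76/3] z:[53/3,19] -> miss, prune
  N23 x:[92/3,37] y:[53/3,26] z:[15,20] -> miss, prune
  N27 x:[95/3,107/3] y:[16,25] z:[65/3,28] -> miss, prune

order=[0, 11, 22, 2, 7, 3, 20, 16, 17, 23, 27]  |boxes|=11  |leaves|=1  hit=P3

== RESULT ==
11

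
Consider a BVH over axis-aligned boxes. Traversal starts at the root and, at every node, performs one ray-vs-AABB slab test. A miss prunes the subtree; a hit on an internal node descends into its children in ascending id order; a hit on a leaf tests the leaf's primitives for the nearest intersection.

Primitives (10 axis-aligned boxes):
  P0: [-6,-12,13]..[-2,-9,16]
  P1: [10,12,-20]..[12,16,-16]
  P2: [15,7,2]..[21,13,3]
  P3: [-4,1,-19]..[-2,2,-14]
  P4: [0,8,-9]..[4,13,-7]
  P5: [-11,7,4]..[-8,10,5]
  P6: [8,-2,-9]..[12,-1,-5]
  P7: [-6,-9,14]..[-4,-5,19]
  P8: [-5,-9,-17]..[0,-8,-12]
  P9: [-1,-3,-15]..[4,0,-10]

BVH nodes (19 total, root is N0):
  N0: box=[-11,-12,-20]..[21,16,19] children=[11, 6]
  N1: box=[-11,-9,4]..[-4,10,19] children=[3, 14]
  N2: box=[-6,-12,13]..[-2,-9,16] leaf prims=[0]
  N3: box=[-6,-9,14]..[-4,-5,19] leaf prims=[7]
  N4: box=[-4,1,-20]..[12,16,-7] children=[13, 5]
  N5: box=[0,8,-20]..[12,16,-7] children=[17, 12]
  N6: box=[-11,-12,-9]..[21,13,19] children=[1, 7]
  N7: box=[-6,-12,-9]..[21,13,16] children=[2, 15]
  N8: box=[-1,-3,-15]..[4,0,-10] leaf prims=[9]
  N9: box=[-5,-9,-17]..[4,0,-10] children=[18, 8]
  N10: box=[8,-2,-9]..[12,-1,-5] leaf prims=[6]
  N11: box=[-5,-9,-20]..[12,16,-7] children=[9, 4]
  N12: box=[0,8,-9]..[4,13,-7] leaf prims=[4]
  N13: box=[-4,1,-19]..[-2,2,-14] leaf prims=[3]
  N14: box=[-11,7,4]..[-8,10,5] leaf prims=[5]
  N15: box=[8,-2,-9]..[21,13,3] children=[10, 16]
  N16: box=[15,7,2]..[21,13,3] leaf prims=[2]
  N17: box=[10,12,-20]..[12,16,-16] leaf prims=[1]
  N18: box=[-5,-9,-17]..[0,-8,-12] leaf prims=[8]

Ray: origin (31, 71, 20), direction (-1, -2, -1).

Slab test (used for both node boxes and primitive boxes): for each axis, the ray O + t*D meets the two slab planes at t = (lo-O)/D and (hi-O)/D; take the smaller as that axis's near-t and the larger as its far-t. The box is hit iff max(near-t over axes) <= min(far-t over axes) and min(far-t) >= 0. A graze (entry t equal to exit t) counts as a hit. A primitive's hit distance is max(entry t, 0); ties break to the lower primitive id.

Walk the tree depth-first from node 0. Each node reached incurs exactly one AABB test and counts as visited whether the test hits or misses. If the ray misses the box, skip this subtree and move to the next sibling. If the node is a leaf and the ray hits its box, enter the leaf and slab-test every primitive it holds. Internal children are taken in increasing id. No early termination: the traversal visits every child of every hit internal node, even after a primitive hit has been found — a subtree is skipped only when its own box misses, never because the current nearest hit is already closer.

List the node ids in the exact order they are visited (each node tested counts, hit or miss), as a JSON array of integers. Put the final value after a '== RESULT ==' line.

Walk:
N0 x:[10,42] y:[55/2,83/2] z:[1,40] -> hit [55/2,40], descend [6, 11]
  N6 x:[10,42] y:[29,83/2] z:[1,29] -> hit [29,29], descend [1, 7]
    N1 x:[35,42] y:[61/2,40] z:[1,16] -> miss, prune
    N7 x:[10,37] y:[29,83/2] z:[4,29] -> hit [29,29], descend [2, 15]
      N2 x:[33,37] y:[40,83/2] z:[4,7] -> miss, prune
      N15 x:[10,23] y:[29,73/2] z:[17,29] -> miss, prune
  N11 x:[19,36] y:[55/2,40] z:[27,40] -> hit [55/2,36], descend [4, 9]
    N4 x:[19,35] y:[55/2,35] z:[27,40] -> hit [55/2,35], descend [5, 13]
      N5 x:[19,31] y:[55/2,63/2] z:[27,40] -> hit [55/2,31], descend [12, 17]
        N12 x:[27,31] y:[29,63/2] z:[27,29] -> hit [29,29] leaf, test {P4@t=29}
        N17 x:[19,21] y:[55/2,59/2] z:[36,40] -> miss, prune
      N13 x:[33,35] y:[69/2,35] z:[34,39] -> hit [69/2,35] leaf, test {P3@t=69/2}
    N9 x:[27,36] y:[71/2,40] z:[30,37] -> hit [71/2,36], descend [8, 18]
      N8 x:[27,32] y:[71/2,37] z:[30,35] -> miss, prune
      N18 x:[31,36] y:[79/2,40] z:[32,37] -> miss, prune

Summary -> nodes [0, 6, 1, 7, 2, 15, 11, 4, 5, 12, 17, 13, 9, 8, 18]; box-tests=15; leaf-entries=2; first=P4

== RESULT ==
[0, 6, 1, 7, 2, 15, 11, 4, 5, 12, 17, 13, 9, 8, 18]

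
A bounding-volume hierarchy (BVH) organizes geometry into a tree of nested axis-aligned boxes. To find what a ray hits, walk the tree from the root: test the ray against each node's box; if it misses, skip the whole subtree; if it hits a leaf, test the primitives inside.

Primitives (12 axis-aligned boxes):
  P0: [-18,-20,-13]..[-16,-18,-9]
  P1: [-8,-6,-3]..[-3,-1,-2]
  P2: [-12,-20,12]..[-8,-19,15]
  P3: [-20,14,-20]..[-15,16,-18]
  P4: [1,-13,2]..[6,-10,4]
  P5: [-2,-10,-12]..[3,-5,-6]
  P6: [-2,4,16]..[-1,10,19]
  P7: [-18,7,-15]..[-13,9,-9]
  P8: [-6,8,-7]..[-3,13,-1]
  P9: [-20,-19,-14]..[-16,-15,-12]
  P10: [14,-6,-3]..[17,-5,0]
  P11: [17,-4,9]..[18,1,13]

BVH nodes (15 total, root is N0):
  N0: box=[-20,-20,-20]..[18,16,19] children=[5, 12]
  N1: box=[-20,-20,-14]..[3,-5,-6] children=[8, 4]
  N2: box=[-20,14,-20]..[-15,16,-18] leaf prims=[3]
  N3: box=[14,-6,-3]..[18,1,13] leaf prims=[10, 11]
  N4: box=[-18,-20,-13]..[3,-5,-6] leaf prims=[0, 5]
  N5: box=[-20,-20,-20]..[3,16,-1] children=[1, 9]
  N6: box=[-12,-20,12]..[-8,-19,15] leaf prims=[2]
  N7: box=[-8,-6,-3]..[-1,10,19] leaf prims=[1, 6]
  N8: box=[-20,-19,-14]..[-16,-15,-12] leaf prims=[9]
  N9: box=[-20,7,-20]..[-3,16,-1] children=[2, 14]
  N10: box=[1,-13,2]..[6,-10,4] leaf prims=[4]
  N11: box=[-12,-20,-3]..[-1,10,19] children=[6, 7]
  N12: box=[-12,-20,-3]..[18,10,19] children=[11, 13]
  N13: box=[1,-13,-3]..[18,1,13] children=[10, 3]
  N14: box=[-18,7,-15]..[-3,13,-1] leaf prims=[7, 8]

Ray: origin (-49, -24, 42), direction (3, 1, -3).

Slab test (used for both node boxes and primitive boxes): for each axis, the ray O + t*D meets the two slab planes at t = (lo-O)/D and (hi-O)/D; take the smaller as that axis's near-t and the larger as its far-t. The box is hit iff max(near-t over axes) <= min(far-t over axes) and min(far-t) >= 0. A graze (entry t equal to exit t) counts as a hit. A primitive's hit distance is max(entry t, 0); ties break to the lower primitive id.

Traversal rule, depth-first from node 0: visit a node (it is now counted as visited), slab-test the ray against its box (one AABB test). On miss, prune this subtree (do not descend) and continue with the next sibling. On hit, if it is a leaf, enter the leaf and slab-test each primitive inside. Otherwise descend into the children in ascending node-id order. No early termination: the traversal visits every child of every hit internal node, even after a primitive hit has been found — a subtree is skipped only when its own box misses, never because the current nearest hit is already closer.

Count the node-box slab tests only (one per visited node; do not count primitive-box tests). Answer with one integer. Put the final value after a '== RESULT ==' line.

Walk:
N0 x:[29/3,67/3] y:[4,40] z:[23/3,62/3] -> hit [29/3,62/3], descend [5, 12]
  N5 x:[29/3,52/3] y:[4,40] z:[43/3,62/3] -> hit [43/3,52/3], descend [1, 9]
    N1 x:[29/3,52/3] y:[4,19] z:[16,56/3] -> hit [16,52/3], descend [4, 8]
      N4 x:[31/3,52/3] y:[4,19] z:[16,55/3] -> hit [16,52/3] leaf, test {P0(miss), P5@t=16}
      N8 x:[29/3,11] y:[5,9] z:[18,56/3] -> miss, prune
    N9 x:[29/3,46/3] y:[31,40] z:[43/3,62/3] -> miss, prune
  N12 x:[37/3,67/3] y:[4,34] z:[23/3,15] -> hit [37/3,15], descend [11, 13]
    N11 x:[37/3,16] y:[4,34] z:[23/3,15] -> hit [37/3,15], descend [6, 7]
      N6 x:[37/3,41/3] y:[4,5] z:[9,10] -> miss, prune
      N7 x:[41/3,16] y:[18,34] z:[23/3,15] -> miss, prune
    N13 x:[50/3,67/3] y:[11,25] z:[29/3,15] -> miss, prune

Visited [0, 5, 1, 4, 8, 9, 12, 11, 6, 7, 13]. Tests: 11 box, 1 leaf. Nearest: P5.

== RESULT ==
11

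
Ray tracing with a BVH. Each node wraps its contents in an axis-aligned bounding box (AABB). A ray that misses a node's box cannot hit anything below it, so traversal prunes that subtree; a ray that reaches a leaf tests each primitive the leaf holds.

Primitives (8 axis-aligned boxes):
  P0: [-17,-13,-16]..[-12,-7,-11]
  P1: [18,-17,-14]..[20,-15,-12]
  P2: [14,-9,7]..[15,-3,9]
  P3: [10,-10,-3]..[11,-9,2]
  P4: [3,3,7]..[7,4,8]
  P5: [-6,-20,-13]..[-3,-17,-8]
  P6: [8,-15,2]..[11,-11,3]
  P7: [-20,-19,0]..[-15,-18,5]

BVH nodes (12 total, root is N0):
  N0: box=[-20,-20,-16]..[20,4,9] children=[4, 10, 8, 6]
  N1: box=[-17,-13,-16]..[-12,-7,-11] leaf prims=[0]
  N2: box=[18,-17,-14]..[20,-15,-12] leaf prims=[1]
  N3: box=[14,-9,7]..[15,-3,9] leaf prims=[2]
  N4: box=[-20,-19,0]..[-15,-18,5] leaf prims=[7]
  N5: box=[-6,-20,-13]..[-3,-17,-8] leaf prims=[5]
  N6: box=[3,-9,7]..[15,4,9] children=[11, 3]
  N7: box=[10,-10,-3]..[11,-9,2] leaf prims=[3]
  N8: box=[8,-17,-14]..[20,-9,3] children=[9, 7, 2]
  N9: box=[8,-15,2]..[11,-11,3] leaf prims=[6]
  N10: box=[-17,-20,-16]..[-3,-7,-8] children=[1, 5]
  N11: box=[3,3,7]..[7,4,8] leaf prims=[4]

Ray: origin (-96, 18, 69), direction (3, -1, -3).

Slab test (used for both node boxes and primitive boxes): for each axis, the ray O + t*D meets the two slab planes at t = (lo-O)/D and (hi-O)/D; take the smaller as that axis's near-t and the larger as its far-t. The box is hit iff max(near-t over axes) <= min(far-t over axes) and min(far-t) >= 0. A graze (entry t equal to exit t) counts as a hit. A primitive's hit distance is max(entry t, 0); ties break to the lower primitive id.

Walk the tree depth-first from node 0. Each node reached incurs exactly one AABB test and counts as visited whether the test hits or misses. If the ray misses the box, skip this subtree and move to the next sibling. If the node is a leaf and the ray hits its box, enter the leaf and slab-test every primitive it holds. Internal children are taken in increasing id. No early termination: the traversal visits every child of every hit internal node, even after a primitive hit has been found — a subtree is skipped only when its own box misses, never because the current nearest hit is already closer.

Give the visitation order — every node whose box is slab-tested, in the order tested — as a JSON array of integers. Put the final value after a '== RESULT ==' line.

Trace the traversal:
N0 x:[76/3,116/3] y:[14,38] z:[20,85/3] -> hit [76/3,85/3], descend [4, 6, 8, 10]
  N4 x:[76/3,27] y:[36,37] z:[64/3,23] -> miss, prune
  N6 x:[33,37] y:[14,27] z:[20,62/3] -> miss, prune
  N8 x:[104/3,116/3] y:[27,35] z:[22,83/3] -> miss, prune
  N10 x:[79/3,31] y:[25,38] z:[77/3,85/3] -> hit [79/3,85/3], descend [1, 5]
    N1 x:[79/3,28] y:[25,31] z:[80/3,85/3] -> hit [80/3,28] leaf, test {P0@t=80/3}
    N5 x:[30,31] y:[35,38] z:[77/3,82/3] -> miss, prune

order=[0, 4, 6, 8, 10, 1, 5]  |boxes|=7  |leaves|=1  hit=P0

== RESULT ==
[0, 4, 6, 8, 10, 1, 5]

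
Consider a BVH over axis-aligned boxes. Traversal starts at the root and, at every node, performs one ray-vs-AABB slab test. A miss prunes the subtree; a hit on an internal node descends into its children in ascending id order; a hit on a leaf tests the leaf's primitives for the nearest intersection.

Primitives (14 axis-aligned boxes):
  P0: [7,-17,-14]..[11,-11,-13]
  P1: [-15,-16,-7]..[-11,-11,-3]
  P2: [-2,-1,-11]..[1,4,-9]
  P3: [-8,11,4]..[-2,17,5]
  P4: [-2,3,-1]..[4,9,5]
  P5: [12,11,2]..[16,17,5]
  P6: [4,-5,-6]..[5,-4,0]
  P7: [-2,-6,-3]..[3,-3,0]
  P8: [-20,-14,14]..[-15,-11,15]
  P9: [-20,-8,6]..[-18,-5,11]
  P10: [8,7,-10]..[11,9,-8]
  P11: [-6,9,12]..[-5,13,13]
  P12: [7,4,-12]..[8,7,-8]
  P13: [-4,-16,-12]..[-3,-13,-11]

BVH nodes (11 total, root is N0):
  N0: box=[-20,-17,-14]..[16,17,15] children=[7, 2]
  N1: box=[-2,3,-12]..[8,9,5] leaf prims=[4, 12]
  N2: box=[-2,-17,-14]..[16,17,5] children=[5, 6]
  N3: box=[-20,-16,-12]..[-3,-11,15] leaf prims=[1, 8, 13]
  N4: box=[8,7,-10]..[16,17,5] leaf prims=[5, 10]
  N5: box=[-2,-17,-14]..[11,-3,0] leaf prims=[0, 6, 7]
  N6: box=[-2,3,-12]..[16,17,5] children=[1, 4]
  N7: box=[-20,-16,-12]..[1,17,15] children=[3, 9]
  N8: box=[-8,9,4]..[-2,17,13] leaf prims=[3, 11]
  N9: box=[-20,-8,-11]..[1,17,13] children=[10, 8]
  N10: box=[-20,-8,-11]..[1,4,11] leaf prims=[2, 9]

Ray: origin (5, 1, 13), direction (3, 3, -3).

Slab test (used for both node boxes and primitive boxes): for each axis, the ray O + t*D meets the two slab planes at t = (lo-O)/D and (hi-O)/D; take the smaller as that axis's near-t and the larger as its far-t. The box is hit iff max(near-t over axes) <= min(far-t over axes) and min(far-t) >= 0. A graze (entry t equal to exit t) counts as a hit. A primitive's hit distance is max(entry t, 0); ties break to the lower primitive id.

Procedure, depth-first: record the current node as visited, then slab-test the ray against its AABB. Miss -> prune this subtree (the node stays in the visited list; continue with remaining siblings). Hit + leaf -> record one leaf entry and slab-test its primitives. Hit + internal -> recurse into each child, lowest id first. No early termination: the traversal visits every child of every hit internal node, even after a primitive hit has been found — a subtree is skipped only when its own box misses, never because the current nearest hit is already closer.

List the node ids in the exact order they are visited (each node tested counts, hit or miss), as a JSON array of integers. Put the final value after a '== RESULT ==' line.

Walk:
N0 x:[-25/3,11/3] y:[-6,16/3] z:[-2/3,9] -> hit [-2/3,11/3], descend [2, 7]
  N2 x:[-7/3,11/3] y:[-6,16/3] z:[8/3,9] -> hit [8/3,11/3], descend [5, 6]
    N5 x:[-7/3,2] y:[-6,-4/3] z:[13/3,9] -> miss, prune
    N6 x:[-7/3,11/3] y:[2/3,16/3] z:[8/3,25/3] -> hit [8/3,11/3], descend [1, 4]
      N1 x:[-7/3,1] y:[2/3,8/3] z:[8/3,25/3] -> miss, prune
      N4 x:[1,11/3] y:[2,16/3] z:[8/3,23/3] -> hit [8/3,11/3] leaf, test {P5@t=10/3, P10(miss)}
  N7 x:[-25/3,-4/3] y:[-17/3,16/3] z:[-2/3,25/3] -> miss, prune

7 AABB tests over nodes [0, 2, 5, 6, 1, 4, 7]; 1 leaf entered; closest P5.

== RESULT ==
[0, 2, 5, 6, 1, 4, 7]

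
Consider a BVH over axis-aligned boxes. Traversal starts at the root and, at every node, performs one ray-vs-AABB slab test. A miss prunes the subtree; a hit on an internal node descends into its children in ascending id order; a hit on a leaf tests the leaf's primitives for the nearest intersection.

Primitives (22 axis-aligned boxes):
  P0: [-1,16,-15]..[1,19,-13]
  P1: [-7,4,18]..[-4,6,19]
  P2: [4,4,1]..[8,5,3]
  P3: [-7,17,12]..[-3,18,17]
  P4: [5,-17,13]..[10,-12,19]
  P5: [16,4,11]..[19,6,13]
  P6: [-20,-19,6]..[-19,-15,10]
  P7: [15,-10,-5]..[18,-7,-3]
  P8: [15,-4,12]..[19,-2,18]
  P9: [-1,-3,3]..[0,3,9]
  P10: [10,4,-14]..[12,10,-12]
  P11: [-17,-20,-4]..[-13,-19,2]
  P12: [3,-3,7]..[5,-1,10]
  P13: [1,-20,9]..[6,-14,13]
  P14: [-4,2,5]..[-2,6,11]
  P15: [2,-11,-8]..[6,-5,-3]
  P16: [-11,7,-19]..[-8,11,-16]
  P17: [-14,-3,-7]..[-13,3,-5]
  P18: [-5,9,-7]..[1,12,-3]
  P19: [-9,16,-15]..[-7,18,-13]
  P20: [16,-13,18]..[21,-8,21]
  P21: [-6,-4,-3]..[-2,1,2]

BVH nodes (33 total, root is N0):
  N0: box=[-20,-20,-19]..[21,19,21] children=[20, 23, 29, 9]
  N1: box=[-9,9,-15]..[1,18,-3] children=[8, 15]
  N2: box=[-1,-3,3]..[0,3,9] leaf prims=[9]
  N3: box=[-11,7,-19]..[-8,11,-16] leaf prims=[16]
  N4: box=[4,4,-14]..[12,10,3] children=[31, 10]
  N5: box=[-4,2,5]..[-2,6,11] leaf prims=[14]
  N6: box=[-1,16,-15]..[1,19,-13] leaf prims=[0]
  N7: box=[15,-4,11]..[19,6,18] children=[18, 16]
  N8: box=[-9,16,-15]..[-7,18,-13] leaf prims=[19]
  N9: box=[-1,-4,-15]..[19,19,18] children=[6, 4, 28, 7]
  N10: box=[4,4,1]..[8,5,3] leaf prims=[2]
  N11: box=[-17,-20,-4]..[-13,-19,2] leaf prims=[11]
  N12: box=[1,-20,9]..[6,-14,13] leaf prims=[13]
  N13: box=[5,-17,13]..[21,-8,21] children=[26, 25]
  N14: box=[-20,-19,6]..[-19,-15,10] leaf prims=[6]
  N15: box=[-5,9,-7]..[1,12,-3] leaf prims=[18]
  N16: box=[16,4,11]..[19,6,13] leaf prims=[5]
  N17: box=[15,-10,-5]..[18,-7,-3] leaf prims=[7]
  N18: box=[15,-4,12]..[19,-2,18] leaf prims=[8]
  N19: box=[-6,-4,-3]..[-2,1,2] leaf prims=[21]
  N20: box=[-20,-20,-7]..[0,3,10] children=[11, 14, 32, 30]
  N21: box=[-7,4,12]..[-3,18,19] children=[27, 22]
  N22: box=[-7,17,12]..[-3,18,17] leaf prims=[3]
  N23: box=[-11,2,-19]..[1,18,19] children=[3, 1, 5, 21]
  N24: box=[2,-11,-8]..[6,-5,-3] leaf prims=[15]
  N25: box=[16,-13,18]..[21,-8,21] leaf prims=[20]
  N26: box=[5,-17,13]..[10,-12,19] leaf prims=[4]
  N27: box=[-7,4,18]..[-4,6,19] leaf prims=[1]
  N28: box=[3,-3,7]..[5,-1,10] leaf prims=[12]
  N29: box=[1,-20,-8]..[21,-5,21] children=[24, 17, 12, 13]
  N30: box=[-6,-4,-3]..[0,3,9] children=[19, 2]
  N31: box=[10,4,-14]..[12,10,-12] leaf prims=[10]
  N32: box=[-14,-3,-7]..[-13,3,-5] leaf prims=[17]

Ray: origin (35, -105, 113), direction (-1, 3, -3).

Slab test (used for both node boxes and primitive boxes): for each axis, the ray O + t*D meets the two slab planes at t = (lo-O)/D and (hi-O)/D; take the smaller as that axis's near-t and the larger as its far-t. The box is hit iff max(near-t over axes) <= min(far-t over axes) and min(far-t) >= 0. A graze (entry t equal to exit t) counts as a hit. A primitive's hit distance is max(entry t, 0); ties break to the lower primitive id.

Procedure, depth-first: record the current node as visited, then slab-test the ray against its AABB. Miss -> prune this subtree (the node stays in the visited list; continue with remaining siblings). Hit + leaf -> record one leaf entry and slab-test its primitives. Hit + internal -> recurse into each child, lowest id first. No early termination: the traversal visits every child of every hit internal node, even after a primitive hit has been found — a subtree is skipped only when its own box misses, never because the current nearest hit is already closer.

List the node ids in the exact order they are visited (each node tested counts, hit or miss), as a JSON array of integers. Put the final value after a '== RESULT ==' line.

Trace the traversal:
N0 x:[14,55] y:[85/3,124/3] z:[92/3,44] -> hit [92/3,124/3], descend [9, 20, 23, 29]
  N9 x:[16,36] y:[101/3,124/3] z:[95/3,128/3] -> hit [101/3,36], descend [4, 6, 7, 28]
    N4 x:[23,31] y:[109/3,115/3] z:[110/3,127/3] -> miss, prune
    N6 x:[34,36] y:[121/3,124/3] z:[42,128/3] -> miss, prune
    N7 x:[16,20] y:[101/3,37] z:[95/3,34] -> miss, prune
    N28 x:[30,32] y:[34,104/3] z:[103/3,106/3] -> miss, prune
  N20 x:[35,55] y:[85/3,36] z:[103/3,40] -> hit [35,36], descend [11, 14, 30, 32]
    N11 x:[48,52] y:[85/3,86/3] z:[37,39] -> miss, prune
    N14 x:[54,55] y:[86/3,30] z:[103/3,107/3] -> miss, prune
    N30 x:[35,41] y:[101/3,36] z:[104/3,116/3] -> hit [35,36], descend [2, 19]
      N2 x:[35,36] y:[34,36] z:[104/3,110/3] -> hit [35,36] leaf, test {P9@t=35}
      N19 x:[37,41] y:[101/3,106/3] z:[37,116/3] -> miss, prune
    N32 x:[48,49] y:[34,36] z:[118/3,40] -> miss, prune
  N23 x:[34,46] y:[107/3,41] z:[94/3,44] -> hit [107/3,41], descend [1, 3, 5, 21]
    N1 x:[34,44] y:[38,41] z:[116/3,128/3] -> hit [116/3,41], descend [8, 15]
      N8 x:[42,44] y:[121/3,41] z:[42,128/3] -> miss, prune
      N15 x:[34,40] y:[38,39] z:[116/3,40] -> hit [116/3,39] leaf, test {P18@t=116/3}
    N3 x:[43,46] y:[112/3,116/3] z:[43,44] -> miss, prune
    N5 x:[37,39] y:[107/3,37] z:[34,36] -> miss, prune
    N21 x:[38,42] y:[109/3,41] z:[94/3,101/3] -> miss, prune
  N29 x:[14,34] y:[85/3,100/3] z:[92/3,121/3] -> hit [92/3,100/3], descend [12, 13, 17, 24]
    N12 x:[29,34] y:[85/3,91/3] z:[100/3,104/3] -> miss, prune
    N13 x:[14,30] y:[88/3,97/3] z:[92/3,100/3] -> miss, prune
    N17 x:[17,20] y:[95/3,98/3] z:[116/3,118/3] -> miss, prune
    N24 x:[29,33] y:[94/3,100/3] z:[116/3,121/3] -> miss, prune

order=[0, 9, 4, 6, 7, 28, 20, 11, 14, 30, 2, 19, 32, 23, 1, 8, 15, 3, 5, 21, 29, 12, 13, 17, 24]  |boxes|=25  |leaves|=2  hit=P9

== RESULT ==
[0, 9, 4, 6, 7, 28, 20, 11, 14, 30, 2, 19, 32, 23, 1, 8, 15, 3, 5, 21, 29, 12, 13, 17, 24]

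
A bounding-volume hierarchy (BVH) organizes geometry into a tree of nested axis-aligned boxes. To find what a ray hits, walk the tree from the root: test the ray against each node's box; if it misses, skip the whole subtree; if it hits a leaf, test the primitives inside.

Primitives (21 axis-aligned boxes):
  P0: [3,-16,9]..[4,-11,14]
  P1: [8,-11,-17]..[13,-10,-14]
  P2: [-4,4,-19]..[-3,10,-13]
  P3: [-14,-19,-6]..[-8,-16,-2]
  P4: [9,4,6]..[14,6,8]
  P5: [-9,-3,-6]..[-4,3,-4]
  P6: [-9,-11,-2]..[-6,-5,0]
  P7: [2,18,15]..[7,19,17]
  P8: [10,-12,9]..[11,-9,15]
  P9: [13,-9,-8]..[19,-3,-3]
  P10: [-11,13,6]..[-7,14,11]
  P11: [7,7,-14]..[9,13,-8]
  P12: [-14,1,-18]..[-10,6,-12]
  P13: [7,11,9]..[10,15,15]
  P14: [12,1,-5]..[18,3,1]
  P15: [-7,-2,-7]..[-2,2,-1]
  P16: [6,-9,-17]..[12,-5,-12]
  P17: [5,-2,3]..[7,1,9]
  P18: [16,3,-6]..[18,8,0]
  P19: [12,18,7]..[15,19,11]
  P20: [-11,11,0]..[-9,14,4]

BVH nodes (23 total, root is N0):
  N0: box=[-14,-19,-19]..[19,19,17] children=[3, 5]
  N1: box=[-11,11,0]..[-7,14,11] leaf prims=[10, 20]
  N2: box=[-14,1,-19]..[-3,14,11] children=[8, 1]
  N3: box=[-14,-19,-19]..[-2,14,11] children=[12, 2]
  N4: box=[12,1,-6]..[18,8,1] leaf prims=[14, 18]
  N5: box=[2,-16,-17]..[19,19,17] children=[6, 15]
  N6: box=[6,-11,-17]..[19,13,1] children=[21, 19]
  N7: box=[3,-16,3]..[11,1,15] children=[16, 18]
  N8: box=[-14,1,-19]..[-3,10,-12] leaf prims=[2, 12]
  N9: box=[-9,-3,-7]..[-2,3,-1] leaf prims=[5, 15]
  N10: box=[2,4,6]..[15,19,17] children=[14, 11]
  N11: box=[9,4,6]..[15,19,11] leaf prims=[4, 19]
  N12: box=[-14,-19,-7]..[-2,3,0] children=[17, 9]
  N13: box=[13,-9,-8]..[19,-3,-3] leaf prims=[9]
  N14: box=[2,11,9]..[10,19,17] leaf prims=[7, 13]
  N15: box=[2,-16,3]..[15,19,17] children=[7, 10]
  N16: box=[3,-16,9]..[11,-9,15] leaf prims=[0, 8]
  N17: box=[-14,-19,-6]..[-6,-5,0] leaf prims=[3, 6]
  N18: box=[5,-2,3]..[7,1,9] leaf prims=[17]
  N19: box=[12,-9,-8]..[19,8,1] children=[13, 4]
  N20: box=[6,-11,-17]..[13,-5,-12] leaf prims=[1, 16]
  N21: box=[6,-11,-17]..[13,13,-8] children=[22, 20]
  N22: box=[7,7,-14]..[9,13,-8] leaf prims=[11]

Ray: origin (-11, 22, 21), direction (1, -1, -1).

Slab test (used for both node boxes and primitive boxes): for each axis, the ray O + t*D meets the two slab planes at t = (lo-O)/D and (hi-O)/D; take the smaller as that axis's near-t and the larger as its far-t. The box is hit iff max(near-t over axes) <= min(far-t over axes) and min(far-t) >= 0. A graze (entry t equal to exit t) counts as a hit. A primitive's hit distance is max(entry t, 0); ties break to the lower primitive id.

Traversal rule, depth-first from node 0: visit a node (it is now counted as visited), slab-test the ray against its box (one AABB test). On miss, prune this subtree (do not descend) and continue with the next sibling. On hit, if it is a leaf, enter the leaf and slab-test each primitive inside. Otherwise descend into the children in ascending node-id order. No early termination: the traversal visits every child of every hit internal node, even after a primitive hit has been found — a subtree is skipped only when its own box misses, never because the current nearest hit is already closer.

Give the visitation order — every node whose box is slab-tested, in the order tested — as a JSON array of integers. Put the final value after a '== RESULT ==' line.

Walk:
N0 x:[-3,30] y:[3,41] z:[4,40] -> hit [4,30], descend [3, 5]
  N3 x:[-3,9] y:[8,41] z:[10,40] -> miss, prune
  N5 x:[13,30] y:[3,38] z:[4,38] -> hit [13,30], descend [6, 15]
    N6 x:[17,30] y:[9,33] z:[20,38] -> hit [20,30], descend [19, 21]
      N19 x:[23,30] y:[14,31] z:[20,29] -> hit [23,29], descend [4, 13]
        N4 x:[23,29] y:[14,21] z:[20,27] -> miss, prune
        N13 x:[24,30] y:[25,31] z:[24,29] -> hit [25,29] leaf, test {P9@t=25}
      N21 x:[17,24] y:[9,33] z:[29,38] -> miss, prune
    N15 x:[13,26] y:[3,38] z:[4,18] -> hit [13,18], descend [7, 10]
      N7 x:[14,22] y:[21,38] z:[6,18] -> miss, prune
      N10 x:[13,26] y:[3,18] z:[4,15] -> hit [13,15], descend [11, 14]
        N11 x:[20,26] y:[3,18] z:[10,15] -> miss, prune
        N14 x:[13,21] y:[3,11] z:[4,12] -> miss, prune

order=[0, 3, 5, 6, 19, 4, 13, 21, 15, 7, 10, 11, 14]  |boxes|=13  |leaves|=1  hit=P9

== RESULT ==
[0, 3, 5, 6, 19, 4, 13, 21, 15, 7, 10, 11, 14]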